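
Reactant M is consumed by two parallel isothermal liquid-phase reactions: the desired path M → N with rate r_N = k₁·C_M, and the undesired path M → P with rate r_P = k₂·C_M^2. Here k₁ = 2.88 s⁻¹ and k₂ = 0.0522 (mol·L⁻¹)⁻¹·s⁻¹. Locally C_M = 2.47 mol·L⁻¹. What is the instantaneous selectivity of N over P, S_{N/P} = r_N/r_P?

S_{N/P} = r_N/r_P = (k₁·C_M)/(k₂·C_M^2) = (k₁/k₂)·C_M⁻¹.
= (2.88×2.470) / (0.0522×2.470^2) = 7.114/0.3185 = 22.3.

22.3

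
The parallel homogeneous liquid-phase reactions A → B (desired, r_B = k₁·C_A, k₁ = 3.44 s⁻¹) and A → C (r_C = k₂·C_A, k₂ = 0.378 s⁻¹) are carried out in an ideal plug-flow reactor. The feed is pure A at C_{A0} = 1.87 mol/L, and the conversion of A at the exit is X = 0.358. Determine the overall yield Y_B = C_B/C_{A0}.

0.323

C_A = C_{A0}(1−X) = 1.201 mol/L.
Both paths are first order in A, so the instantaneous fraction to B is constant: dC_B/d(−C_A) = k₁/(k₁+k₂) = 0.9010.
C_B = 0.9010·(C_{A0}−C_A) = 0.9010×0.6695 = 0.603 mol/L.
Y_B = C_B/C_{A0} = 0.6032/1.87 = 0.323.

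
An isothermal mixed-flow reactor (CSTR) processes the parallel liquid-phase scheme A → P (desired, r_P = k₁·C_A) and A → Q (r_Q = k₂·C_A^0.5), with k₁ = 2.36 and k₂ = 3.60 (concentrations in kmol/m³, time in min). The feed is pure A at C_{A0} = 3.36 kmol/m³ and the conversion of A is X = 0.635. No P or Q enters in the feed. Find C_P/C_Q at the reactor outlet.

Exit C_A = C_{A0}(1−X) = 3.36×0.365 = 1.226 kmol/m³.
Rates in a CSTR are evaluated at the outlet concentration: r_P = 2.36×1.226 = 2.894, r_Q = 3.60×1.226^0.5 = 3.987.
Overall selectivity = C_P/C_Q = r_Pτ/(r_Qτ) = r_P/r_Q = 0.726.

0.726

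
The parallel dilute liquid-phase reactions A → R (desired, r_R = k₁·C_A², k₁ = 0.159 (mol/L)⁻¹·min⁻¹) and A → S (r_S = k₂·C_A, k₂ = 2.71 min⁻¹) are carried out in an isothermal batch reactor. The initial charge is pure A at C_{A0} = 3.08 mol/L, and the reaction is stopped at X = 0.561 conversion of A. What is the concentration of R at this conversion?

0.198 mol/L

C_A = C_{A0}(1−X) = 1.352 mol/L.
Along a PFR/batch, dC_S/dC_A = −r_S/(r_R+r_S) = −k₂/(k₂+k₁·C_A).
Integrating from C_{A0} to C_A: C_S = (2.71/0.159)·ln[(2.71+0.159·3.08)/(2.71+0.159·1.35)] = 17.04·ln(3.200/2.925) = 1.530 mol/L.
Then C_R = (C_{A0}−C_A) − C_S = 1.728 − 1.530 = 0.1978 mol/L.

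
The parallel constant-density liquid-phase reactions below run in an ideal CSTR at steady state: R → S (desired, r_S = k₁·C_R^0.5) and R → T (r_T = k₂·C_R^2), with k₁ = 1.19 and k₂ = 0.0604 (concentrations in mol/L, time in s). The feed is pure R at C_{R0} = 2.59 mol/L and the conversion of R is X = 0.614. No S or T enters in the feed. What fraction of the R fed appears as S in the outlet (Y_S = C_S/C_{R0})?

Exit C_R = C_{R0}(1−X) = 2.59×0.386 = 0.9997 mol/L.
In a CSTR the entire volume is at exit conditions, so r_S = 1.19×0.9997^0.5 = 1.190 and r_T = 0.0604×0.9997^2 = 0.06037.
Fraction of consumed R going to S: r_S/(r_S+r_T) = 0.9517.
C_S = 0.9517·C_{R0}·X = 0.9517×2.59×0.614 = 1.51 mol/L; Y_S = C_S/C_{R0} = 0.584.

0.584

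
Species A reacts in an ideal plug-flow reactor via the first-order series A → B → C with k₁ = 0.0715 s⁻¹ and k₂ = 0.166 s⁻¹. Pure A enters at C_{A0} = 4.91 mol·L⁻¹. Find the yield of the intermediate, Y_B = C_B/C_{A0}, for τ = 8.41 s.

The intermediate concentration in a first-order A→B→C sequence is C_B = k₁C_{A0}(e^(−k₁τ) − e^(−k₂τ))/(k₂−k₁).
e^(−k₁τ) = e^(−0.0715×8.41) = e^(−0.6013) = 0.5481; e^(−k₂τ) = e^(−1.396) = 0.2476.
C_B = 0.0715×4.91/(0.166−0.0715) × (0.5481−0.2476) = 3.715×0.3005 = 1.116 mol·L⁻¹.
Y_B = C_B/C_{A0} = 1.116/4.91 = 0.227.

0.227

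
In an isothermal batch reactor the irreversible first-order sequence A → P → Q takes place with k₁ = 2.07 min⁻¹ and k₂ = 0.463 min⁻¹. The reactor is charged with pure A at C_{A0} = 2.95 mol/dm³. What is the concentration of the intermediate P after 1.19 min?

The intermediate concentration in a first-order A→B→C sequence is C_P = k₁C_{A0}(e^(−k₁t) − e^(−k₂t))/(k₂−k₁).
e^(−k₁t) = e^(−2.07×1.19) = e^(−2.463) = 0.08515; e^(−k₂t) = e^(−0.5510) = 0.5764.
C_P = 2.07×2.95/(0.463−2.07) × (0.08515−0.5764) = (-3.800)×(-0.4912) = 1.867 mol/dm³.

1.87 mol/dm³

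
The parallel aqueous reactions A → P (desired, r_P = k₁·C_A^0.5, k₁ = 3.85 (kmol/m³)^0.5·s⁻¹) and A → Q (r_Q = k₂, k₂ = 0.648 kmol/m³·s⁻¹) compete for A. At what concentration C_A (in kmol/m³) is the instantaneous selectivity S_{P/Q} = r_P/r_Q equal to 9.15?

S_{P/Q} = (k₁/k₂)·C_A^0.5 ⇒ C_A = (S·k₂/k₁)^(2).
= (9.15×0.648/3.85)^(2) = (1.540)^(2) = 2.37 kmol/m³.

2.37 kmol/m³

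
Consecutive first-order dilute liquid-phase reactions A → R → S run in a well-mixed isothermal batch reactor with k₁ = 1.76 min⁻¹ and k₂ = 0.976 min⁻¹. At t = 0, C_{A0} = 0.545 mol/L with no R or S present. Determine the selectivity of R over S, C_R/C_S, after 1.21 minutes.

For first-order series with pure A initially, C_R(t) = k₁C_{A0}/(k₂−k₁)·(e^(−k₁t) − e^(−k₂t)).
e^(−k₁t) = e^(−1.76×1.21) = e^(−2.130) = 0.1189; e^(−k₂t) = e^(−1.181) = 0.3070.
C_R = 1.76×0.545/(0.976−1.76) × (0.1189−0.3070) = (-1.223)×(-0.1881) = 0.2301 mol/L.
C_A = C_{A0}e^(−k₁t) = 0.06479 mol/L, so C_S = C_{A0}−C_A−C_R = 0.2501 mol/L; C_R/C_S = 0.920.

0.920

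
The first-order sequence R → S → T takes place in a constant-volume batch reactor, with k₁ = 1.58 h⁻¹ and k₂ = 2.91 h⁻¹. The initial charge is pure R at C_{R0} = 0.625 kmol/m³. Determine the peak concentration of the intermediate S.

Evaluating C_S at t_opt = ln(k₂/k₁)/(k₂−k₁) gives C_{S,max}/C_{R0} = (k₁/k₂)^[k₂/(k₂−k₁)].
= (1.58/2.91)^(2.91/(2.91−1.58)) = (0.5430)^(2.188) = 0.2628.
C_{S,max} = 0.2628×0.625 = 0.164 kmol/m³.

0.164 kmol/m³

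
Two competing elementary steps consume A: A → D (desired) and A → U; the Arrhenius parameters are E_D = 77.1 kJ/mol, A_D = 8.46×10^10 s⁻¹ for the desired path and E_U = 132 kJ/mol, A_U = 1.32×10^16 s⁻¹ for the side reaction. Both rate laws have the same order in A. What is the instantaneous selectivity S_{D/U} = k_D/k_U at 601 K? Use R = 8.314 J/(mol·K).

0.379

With equal orders, S_{D/U} = k_D/k_U = (A_D/A_U)·exp[(E_U−E_D)/(RT)].
(E_U−E_D)/(RT) = (132−77.1)×10³/(8.314×601) = 54900/4997 = 10.99.
k_D/k_U = (8.46×10^10/1.32×10^16)·exp(10.99) = 6.409×10^-6 × 59114 = 0.379.
Since E_D < E_U, lowering the temperature improves selectivity toward D.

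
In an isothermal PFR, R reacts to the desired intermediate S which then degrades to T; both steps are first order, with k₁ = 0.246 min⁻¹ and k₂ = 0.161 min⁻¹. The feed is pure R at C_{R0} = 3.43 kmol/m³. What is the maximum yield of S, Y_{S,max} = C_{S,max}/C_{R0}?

0.448

At the optimum, C_{S,max}/C_{R0} = (k₁/k₂)^[k₂/(k₂−k₁)].
= (0.246/0.161)^(0.161/(0.161−0.246)) = (1.528)^(-1.894) = 0.4480.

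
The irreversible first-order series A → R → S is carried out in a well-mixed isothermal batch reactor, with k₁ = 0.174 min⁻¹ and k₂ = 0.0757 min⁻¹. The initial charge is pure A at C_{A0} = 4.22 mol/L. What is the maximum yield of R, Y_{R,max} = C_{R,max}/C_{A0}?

0.527

Evaluating C_R at t_opt = ln(k₂/k₁)/(k₂−k₁) gives C_{R,max}/C_{A0} = (k₁/k₂)^[k₂/(k₂−k₁)].
= (0.174/0.0757)^(0.0757/(0.0757−0.174)) = (2.299)^(-0.7701) = 0.5268.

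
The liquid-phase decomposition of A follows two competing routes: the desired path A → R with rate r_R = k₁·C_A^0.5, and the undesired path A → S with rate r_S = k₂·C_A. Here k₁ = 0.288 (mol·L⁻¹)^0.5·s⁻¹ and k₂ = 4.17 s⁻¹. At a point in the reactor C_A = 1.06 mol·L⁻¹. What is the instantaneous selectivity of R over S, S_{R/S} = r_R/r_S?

0.0671

S_{R/S} = r_R/r_S = (k₁·C_A^0.5)/(k₂·C_A) = (k₁/k₂)·C_A^-0.5.
= (0.288×1.060^0.5) / (4.17×1.060) = 0.2965/4.420 = 0.0671.
The undesired path is higher order in A, so low C_A (CSTR or dilute feed) favours R.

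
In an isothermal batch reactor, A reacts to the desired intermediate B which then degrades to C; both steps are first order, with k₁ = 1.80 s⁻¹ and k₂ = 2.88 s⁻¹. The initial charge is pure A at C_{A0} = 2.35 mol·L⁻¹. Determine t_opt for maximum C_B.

0.435 s

The intermediate peaks when r₁ = r₂, i.e. k₁e^(−k₁t) = k₂e^(−k₂t), giving t_opt = ln(k₂/k₁)/(k₂−k₁).
= ln(2.88/1.80)/(2.88−1.80) = ln(1.600)/1.080 = 0.4700/1.080 = 0.435 s.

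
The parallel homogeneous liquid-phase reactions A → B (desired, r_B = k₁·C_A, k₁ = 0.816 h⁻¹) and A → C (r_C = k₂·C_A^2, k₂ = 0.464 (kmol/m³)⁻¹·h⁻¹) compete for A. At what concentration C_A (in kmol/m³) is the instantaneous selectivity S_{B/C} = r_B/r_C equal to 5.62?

0.313 kmol/m³

S_{B/C} = (k₁/k₂)·C_A⁻¹ ⇒ C_A = (S·k₂/k₁)^(-1).
= (5.62×0.464/0.816)^(-1) = (3.196)^(-1) = 0.313 kmol/m³.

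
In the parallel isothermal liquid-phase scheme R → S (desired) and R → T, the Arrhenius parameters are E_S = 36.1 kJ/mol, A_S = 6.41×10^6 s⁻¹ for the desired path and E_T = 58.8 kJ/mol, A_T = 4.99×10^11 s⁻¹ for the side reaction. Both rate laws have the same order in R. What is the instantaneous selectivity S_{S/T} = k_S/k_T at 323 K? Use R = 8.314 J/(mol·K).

0.0602

k_S/k_T = (A_S/A_T)·exp[−(E_S−E_T)/(RT)] = (A_S/A_T)·exp[(E_T−E_S)/(RT)].
(E_T−E_S)/(RT) = (58.8−36.1)×10³/(8.314×323) = 22700/2685 = 8.453.
k_S/k_T = (6.41×10^6/4.99×10^11)·exp(8.453) = 1.285×10^-5 × 4689 = 0.0602.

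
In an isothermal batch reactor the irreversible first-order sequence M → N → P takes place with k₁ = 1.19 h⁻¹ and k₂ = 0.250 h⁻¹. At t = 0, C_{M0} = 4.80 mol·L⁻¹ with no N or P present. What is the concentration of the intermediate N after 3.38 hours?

2.50 mol·L⁻¹

The intermediate concentration in a first-order A→B→C sequence is C_N = k₁C_{M0}(e^(−k₁t) − e^(−k₂t))/(k₂−k₁).
e^(−k₁t) = e^(−1.19×3.38) = e^(−4.022) = 0.01791; e^(−k₂t) = e^(−0.8450) = 0.4296.
C_N = 1.19×4.80/(0.250−1.19) × (0.01791−0.4296) = (-6.077)×(-0.4116) = 2.501 mol·L⁻¹.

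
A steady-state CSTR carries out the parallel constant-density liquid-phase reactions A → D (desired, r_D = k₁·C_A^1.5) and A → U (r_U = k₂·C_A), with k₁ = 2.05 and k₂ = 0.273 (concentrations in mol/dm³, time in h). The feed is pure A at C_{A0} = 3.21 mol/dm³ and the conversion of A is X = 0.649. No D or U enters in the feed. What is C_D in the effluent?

Exit C_A = C_{A0}(1−X) = 3.21×0.351 = 1.127 mol/dm³.
A CSTR operates uniformly at the exit composition, giving r_D = 2.452 and r_U = 0.3076 (each k·C_A^n at C_A = 1.127).
Fraction of consumed A going to D: r_D/(r_D+r_U) = 0.8885.
C_D = 0.8885·C_{A0}·X = 0.8885×3.21×0.649 = 1.85 mol/dm³.

1.85 mol/dm³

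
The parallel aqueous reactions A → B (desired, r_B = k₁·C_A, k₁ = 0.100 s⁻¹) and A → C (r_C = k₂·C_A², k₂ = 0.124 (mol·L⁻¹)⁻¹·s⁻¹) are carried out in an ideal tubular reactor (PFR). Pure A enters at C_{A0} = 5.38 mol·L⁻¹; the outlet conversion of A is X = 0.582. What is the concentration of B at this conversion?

0.569 mol·L⁻¹

C_A = C_{A0}(1−X) = 2.249 mol·L⁻¹.
Along a PFR/batch, dC_B/dC_A = −r_B/(r_B+r_C) = −k₁/(k₁+k₂·C_A).
Integrating from C_{A0} to C_A: C_B = (0.100/0.124)·ln[(0.100+0.124·5.38)/(0.100+0.124·2.25)] = 0.8065·ln(0.7671/0.3789) = 0.5689 mol·L⁻¹.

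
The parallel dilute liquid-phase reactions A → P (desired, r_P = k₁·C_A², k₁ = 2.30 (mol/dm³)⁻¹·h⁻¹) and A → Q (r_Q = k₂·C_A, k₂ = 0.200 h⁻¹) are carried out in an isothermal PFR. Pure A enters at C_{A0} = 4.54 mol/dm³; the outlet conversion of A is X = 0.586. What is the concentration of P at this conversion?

C_A = C_{A0}(1−X) = 1.880 mol/dm³.
Along a PFR/batch, dC_Q/dC_A = −r_Q/(r_P+r_Q) = −k₂/(k₂+k₁·C_A).
Integrating from C_{A0} to C_A: C_Q = (0.200/2.30)·ln[(0.200+2.30·4.54)/(0.200+2.30·1.88)] = 0.08696·ln(10.64/4.523) = 0.07440 mol/dm³.
Then C_P = (C_{A0}−C_A) − C_Q = 2.660 − 0.07440 = 2.586 mol/dm³.

2.59 mol/dm³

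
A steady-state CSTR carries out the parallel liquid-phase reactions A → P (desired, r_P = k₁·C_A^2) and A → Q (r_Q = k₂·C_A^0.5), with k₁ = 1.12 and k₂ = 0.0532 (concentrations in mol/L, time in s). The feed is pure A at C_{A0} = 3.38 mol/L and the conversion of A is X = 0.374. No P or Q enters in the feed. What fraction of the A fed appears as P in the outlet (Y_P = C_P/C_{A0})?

Exit C_A = C_{A0}(1−X) = 3.38×0.626 = 2.116 mol/L.
Rates in a CSTR are evaluated at the outlet concentration: r_P = 1.12×2.116^2 = 5.014, r_Q = 0.0532×2.116^0.5 = 0.07739.
Fraction of consumed A going to P: r_P/(r_P+r_Q) = 0.9848.
C_P = 0.9848·C_{A0}·X = 0.9848×3.38×0.374 = 1.24 mol/L; Y_P = C_P/C_{A0} = 0.368.

0.368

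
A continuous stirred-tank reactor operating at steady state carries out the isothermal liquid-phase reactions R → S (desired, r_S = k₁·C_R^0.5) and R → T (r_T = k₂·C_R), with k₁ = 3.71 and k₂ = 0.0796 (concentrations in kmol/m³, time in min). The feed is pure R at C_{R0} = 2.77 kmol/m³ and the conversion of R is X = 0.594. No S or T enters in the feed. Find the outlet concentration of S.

1.61 kmol/m³

Exit C_R = C_{R0}(1−X) = 2.77×0.406 = 1.125 kmol/m³.
In a CSTR the entire volume is at exit conditions, so r_S = 3.71×1.125^0.5 = 3.934 and r_T = 0.0796×1.125 = 0.08952.
Fraction of consumed R going to S: r_S/(r_S+r_T) = 0.9778.
C_S = 0.9778·C_{R0}·X = 0.9778×2.77×0.594 = 1.61 kmol/m³.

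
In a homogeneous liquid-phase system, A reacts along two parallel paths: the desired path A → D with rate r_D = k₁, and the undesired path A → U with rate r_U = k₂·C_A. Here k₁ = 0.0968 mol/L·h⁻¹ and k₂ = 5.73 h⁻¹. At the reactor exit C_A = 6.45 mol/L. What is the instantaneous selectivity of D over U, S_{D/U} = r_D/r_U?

S_{D/U} = r_D/r_U = (k₁)/(k₂·C_A) = (k₁/k₂)·C_A⁻¹.
= (0.0968) / (5.73×6.450) = 0.09680/36.96 = 0.00262.
The undesired path is higher order in A, so low C_A (CSTR or dilute feed) favours D.

0.00262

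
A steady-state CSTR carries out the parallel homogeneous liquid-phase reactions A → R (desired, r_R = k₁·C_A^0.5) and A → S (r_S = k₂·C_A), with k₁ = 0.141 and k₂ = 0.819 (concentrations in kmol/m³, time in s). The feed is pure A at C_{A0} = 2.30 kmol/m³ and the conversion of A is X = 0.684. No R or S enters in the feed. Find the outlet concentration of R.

0.264 kmol/m³

Exit C_A = C_{A0}(1−X) = 2.30×0.316 = 0.7268 kmol/m³.
Rates in a CSTR are evaluated at the outlet concentration: r_R = 0.141×0.7268^0.5 = 0.1202, r_S = 0.819×0.7268 = 0.5952.
Fraction of consumed A going to R: r_R/(r_R+r_S) = 0.1680.
C_R = 0.1680·C_{A0}·X = 0.1680×2.30×0.684 = 0.264 kmol/m³.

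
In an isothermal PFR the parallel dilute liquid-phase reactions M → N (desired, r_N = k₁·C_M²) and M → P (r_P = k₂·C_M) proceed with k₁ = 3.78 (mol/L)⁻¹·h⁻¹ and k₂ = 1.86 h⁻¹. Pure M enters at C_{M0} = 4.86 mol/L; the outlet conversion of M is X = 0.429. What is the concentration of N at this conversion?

1.84 mol/L

C_M = C_{M0}(1−X) = 2.775 mol/L.
Along a PFR/batch, dC_P/dC_M = −r_P/(r_N+r_P) = −k₂/(k₂+k₁·C_M).
Integrating from C_{M0} to C_M: C_P = (1.86/3.78)·ln[(1.86+3.78·4.86)/(1.86+3.78·2.78)] = 0.4921·ln(20.23/12.35) = 0.2429 mol/L.
Then C_N = (C_{M0}−C_M) − C_P = 2.085 − 0.2429 = 1.842 mol/L.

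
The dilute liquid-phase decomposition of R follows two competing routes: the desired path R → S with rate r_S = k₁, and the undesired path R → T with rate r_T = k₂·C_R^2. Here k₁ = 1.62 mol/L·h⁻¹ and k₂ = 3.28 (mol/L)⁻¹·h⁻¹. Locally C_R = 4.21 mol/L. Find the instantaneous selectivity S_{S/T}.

0.0279

S_{S/T} = r_S/r_T = (k₁)/(k₂·C_R^2) = (k₁/k₂)·C_R^-2.
= (1.62) / (3.28×4.210^2) = 1.620/58.14 = 0.0279.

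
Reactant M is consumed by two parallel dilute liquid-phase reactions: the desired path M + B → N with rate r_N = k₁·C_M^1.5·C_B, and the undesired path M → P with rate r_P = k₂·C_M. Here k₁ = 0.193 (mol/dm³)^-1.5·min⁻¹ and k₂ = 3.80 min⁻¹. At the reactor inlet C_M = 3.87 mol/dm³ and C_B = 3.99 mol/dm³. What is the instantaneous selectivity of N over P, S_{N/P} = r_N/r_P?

0.399

S_{N/P} = r_N/r_P = (k₁·C_M^1.5·C_B)/(k₂·C_M) = (k₁/k₂)·C_M^0.5·C_B.
= (0.193×3.870^1.5×3.990) / (3.80×3.870) = 5.863/14.71 = 0.399.
Since the desired path is higher order in M, keeping C_M high (PFR or concentrated feed) favours N.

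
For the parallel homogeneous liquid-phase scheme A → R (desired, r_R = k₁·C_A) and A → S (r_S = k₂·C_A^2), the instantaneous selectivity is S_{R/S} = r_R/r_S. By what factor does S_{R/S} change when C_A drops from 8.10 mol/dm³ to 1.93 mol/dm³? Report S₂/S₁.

4.20

S_{R/S} = (k₁/k₂)·C_A⁻¹, so S₂/S₁ = (C_{A,2}/C_{A,1})⁻¹.
= 8.10/1.93 = 4.20.
Selectivity toward R rises as C_A falls — low-concentration operation is favoured.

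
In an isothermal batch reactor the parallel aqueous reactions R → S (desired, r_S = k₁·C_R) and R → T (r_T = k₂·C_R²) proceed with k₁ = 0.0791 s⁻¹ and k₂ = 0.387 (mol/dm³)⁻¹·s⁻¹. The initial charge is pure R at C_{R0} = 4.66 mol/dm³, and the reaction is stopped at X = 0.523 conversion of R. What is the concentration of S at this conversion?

C_R = C_{R0}(1−X) = 2.223 mol/dm³.
Along a PFR/batch, dC_S/dC_R = −r_S/(r_S+r_T) = −k₁/(k₁+k₂·C_R).
Integrating from C_{R0} to C_R: C_S = (0.0791/0.387)·ln[(0.0791+0.387·4.66)/(0.0791+0.387·2.22)] = 0.2044·ln(1.883/0.9393) = 0.1421 mol/dm³.

0.142 mol/dm³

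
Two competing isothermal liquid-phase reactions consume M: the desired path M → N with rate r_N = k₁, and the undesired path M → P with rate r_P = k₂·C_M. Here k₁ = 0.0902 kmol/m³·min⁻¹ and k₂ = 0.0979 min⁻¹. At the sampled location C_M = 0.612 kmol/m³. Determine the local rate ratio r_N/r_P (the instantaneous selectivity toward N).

1.51

S_{N/P} = r_N/r_P = (k₁)/(k₂·C_M) = (k₁/k₂)·C_M⁻¹.
= (0.0902) / (0.0979×0.6120) = 0.09020/0.05991 = 1.51.
The undesired path is higher order in M, so low C_M (CSTR or dilute feed) favours N.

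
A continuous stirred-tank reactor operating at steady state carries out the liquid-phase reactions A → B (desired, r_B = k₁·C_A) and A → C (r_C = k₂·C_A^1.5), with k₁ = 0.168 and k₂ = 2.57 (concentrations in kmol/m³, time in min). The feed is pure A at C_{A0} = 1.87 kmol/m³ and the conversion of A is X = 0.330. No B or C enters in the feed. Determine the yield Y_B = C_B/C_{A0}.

Exit C_A = C_{A0}(1−X) = 1.87×0.670 = 1.253 kmol/m³.
A CSTR operates uniformly at the exit composition, giving r_B = 0.2105 and r_C = 3.604 (each k·C_A^n at C_A = 1.253).
Fraction of consumed A going to B: r_B/(r_B+r_C) = 0.05518.
C_B = 0.05518·C_{A0}·X = 0.05518×1.87×0.330 = 0.0341 kmol/m³; Y_B = C_B/C_{A0} = 0.0182.

0.0182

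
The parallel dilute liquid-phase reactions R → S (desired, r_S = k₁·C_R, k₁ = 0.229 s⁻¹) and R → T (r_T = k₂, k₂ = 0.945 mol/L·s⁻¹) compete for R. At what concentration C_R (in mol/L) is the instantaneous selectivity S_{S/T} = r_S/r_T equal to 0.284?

1.17 mol/L

S_{S/T} = (k₁/k₂)·C_R ⇒ C_R = S·k₂/k₁.
= 0.284×0.945/0.229 = 1.17 mol/L.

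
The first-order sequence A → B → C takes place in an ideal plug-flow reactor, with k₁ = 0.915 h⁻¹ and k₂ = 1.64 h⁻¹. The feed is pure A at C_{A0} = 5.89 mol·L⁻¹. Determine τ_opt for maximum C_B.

For first-order series the maximum of C_B occurs at τ_opt = ln(k₂/k₁)/(k₂−k₁).
= ln(1.64/0.915)/(1.64−0.915) = ln(1.792)/0.7250 = 0.5835/0.7250 = 0.805 h.

0.805 h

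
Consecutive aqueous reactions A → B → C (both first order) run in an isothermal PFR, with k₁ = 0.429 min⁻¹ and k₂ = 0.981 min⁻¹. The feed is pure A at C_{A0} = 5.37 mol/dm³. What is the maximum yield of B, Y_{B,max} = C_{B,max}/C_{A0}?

0.230

Evaluating C_B at τ_opt = ln(k₂/k₁)/(k₂−k₁) gives C_{B,max}/C_{A0} = (k₁/k₂)^[k₂/(k₂−k₁)].
= (0.429/0.981)^(0.981/(0.981−0.429)) = (0.4373)^(1.777) = 0.2299.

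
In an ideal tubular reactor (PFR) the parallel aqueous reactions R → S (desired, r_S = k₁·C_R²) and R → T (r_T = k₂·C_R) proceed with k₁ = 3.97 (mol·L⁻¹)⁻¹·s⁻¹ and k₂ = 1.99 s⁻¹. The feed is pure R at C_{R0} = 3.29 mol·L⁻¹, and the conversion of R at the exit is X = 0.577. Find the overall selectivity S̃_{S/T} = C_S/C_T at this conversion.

4.45

C_R = C_{R0}(1−X) = 1.392 mol·L⁻¹.
Along a PFR/batch, dC_T/dC_R = −r_T/(r_S+r_T) = −k₂/(k₂+k₁·C_R).
Integrating from C_{R0} to C_R: C_T = (1.99/3.97)·ln[(1.99+3.97·3.29)/(1.99+3.97·1.39)] = 0.5013·ln(15.05/7.515) = 0.3482 mol·L⁻¹.
Then C_S = (C_{R0}−C_R) − C_T = 1.898 − 0.3482 = 1.550 mol·L⁻¹.
S̃_{S/T} = C_S/C_T = 1.550/0.3482 = 4.45.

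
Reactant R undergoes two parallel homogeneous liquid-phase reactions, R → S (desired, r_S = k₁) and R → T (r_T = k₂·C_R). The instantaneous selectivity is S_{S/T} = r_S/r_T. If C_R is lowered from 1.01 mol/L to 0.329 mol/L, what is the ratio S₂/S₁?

S_{S/T} = (k₁/k₂)·C_R⁻¹, so S₂/S₁ = (C_{R,2}/C_{R,1})⁻¹.
= 1.01/0.329 = 3.07.

3.07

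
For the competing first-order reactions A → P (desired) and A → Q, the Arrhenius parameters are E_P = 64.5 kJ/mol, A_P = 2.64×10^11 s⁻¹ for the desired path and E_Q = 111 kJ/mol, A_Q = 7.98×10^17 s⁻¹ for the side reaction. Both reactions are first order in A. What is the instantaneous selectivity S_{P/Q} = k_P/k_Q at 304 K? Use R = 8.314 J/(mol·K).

Since both paths have the same order in A, the concentration cancels and S_{P/Q} = k_P/k_Q = (A_P/A_Q)·exp[(E_Q−E_P)/(RT)].
(E_Q−E_P)/(RT) = (111−64.5)×10³/(8.314×304) = 46500/2527 = 18.40.
k_P/k_Q = (2.64×10^11/7.98×10^17)·exp(18.40) = 3.308×10^-7 × 9.775×10^7 = 32.3.
Since E_P < E_Q, lowering the temperature improves selectivity toward P.

32.3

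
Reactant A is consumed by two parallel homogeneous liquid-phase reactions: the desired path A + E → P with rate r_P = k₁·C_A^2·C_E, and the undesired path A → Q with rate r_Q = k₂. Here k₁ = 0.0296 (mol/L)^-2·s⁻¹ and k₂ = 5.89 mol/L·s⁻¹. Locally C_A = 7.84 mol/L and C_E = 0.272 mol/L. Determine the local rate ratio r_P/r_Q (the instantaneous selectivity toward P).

S_{P/Q} = r_P/r_Q = (k₁·C_A^2·C_E)/(k₂) = (k₁/k₂)·C_A^2·C_E.
= (0.0296×7.840^2×0.2720) / (5.89) = 0.4949/5.890 = 0.0840.
Since the desired path is higher order in A, keeping C_A high (PFR or concentrated feed) favours P.

0.0840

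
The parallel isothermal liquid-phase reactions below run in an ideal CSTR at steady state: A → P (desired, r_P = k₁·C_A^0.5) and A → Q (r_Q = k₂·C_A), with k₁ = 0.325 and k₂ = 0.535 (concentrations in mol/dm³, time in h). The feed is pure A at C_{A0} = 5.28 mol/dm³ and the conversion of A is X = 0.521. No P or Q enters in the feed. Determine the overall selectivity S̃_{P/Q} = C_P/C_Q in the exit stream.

0.382

Exit C_A = C_{A0}(1−X) = 5.28×0.479 = 2.529 mol/dm³.
A CSTR operates uniformly at the exit composition, giving r_P = 0.5169 and r_Q = 1.353 (each k·C_A^n at C_A = 2.529).
Overall selectivity = C_P/C_Q = r_Pτ/(r_Qτ) = r_P/r_Q = 0.382.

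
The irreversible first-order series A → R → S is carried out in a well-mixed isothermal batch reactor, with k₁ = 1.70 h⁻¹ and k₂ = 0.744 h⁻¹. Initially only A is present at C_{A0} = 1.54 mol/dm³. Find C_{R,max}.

At the optimum, C_{R,max}/C_{A0} = (k₁/k₂)^[k₂/(k₂−k₁)].
= (1.70/0.744)^(0.744/(0.744−1.70)) = (2.285)^(-0.7782) = 0.5257.
C_{R,max} = 0.5257×1.54 = 0.810 mol/dm³.

0.810 mol/dm³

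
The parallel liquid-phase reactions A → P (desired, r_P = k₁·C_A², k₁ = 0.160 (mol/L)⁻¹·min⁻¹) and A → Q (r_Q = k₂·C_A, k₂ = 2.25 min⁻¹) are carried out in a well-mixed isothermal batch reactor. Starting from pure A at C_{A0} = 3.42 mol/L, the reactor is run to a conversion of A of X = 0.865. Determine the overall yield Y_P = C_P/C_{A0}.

0.103

C_A = C_{A0}(1−X) = 0.4617 mol/L.
Along a PFR/batch, dC_Q/dC_A = −r_Q/(r_P+r_Q) = −k₂/(k₂+k₁·C_A).
Integrating from C_{A0} to C_A: C_Q = (2.25/0.160)·ln[(2.25+0.160·3.42)/(2.25+0.160·0.462)] = 14.06·ln(2.797/2.324) = 2.607 mol/L.
Then C_P = (C_{A0}−C_A) − C_Q = 2.958 − 2.607 = 0.3513 mol/L.
Y_P = C_P/C_{A0} = 0.3513/3.42 = 0.103.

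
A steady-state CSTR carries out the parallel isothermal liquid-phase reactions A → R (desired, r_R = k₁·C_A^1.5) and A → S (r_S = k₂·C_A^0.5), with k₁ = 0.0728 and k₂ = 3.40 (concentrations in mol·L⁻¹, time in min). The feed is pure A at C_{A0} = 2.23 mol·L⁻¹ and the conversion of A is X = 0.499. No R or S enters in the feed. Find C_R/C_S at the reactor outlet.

Exit C_A = C_{A0}(1−X) = 2.23×0.501 = 1.117 mol·L⁻¹.
Rates in a CSTR are evaluated at the outlet concentration: r_R = 0.0728×1.117^1.5 = 0.08597, r_S = 3.40×1.117^0.5 = 3.594.
Overall selectivity = C_R/C_S = r_Rτ/(r_Sτ) = r_R/r_S = 0.0239.

0.0239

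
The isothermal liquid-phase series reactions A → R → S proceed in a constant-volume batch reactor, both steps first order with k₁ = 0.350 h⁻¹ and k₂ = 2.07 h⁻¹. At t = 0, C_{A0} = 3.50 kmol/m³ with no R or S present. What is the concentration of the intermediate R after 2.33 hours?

0.309 kmol/m³

Solving the coupled first-order balances gives C_R(t) = [k₁/(k₂−k₁)]·C_{A0}·(e^(−k₁t) − e^(−k₂t)).
e^(−k₁t) = e^(−0.350×2.33) = e^(−0.8155) = 0.4424; e^(−k₂t) = e^(−4.823) = 0.008042.
C_R = 0.350×3.50/(2.07−0.350) × (0.4424−0.008042) = 0.7122×0.4344 = 0.3094 kmol/m³.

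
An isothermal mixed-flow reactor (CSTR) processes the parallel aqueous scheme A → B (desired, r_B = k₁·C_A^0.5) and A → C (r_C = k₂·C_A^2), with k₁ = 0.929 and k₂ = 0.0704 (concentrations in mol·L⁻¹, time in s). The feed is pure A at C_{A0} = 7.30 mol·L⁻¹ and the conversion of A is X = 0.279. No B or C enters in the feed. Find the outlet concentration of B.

Exit C_A = C_{A0}(1−X) = 7.30×0.721 = 5.263 mol·L⁻¹.
In a CSTR the entire volume is at exit conditions, so r_B = 0.929×5.263^0.5 = 2.131 and r_C = 0.0704×5.263^2 = 1.950.
Fraction of consumed A going to B: r_B/(r_B+r_C) = 0.5222.
C_B = 0.5222·C_{A0}·X = 0.5222×7.30×0.279 = 1.06 mol·L⁻¹.

1.06 mol·L⁻¹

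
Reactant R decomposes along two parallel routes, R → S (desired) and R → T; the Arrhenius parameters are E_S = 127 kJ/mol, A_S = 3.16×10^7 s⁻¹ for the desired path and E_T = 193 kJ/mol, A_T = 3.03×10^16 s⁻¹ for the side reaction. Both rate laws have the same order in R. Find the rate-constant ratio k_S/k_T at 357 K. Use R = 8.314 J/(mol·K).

k_S/k_T = (A_S/A_T)·exp[−(E_S−E_T)/(RT)] = (A_S/A_T)·exp[(E_T−E_S)/(RT)].
(E_T−E_S)/(RT) = (193−127)×10³/(8.314×357) = 66000/2968 = 22.24.
k_S/k_T = (3.16×10^7/3.03×10^16)·exp(22.24) = 1.043×10^-9 × 4.541×10^9 = 4.74.

4.74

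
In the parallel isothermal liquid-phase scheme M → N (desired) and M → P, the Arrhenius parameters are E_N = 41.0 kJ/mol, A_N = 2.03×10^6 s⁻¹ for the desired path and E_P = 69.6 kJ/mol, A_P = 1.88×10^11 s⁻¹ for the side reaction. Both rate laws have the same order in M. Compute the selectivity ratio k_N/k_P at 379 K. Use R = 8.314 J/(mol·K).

k_N/k_P = (A_N/A_P)·exp[−(E_N−E_P)/(RT)] = (A_N/A_P)·exp[(E_P−E_N)/(RT)].
(E_P−E_N)/(RT) = (69.6−41.0)×10³/(8.314×379) = 28600/3151 = 9.076.
k_N/k_P = (2.03×10^6/1.88×10^11)·exp(9.076) = 1.080×10^-5 × 8747 = 0.0944.

0.0944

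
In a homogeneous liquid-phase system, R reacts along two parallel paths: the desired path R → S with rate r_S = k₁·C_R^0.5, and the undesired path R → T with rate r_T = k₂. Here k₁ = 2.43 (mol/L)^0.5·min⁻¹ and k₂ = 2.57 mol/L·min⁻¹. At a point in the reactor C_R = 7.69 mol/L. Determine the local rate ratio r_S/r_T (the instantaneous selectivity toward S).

S_{S/T} = r_S/r_T = (k₁·C_R^0.5)/(k₂) = (k₁/k₂)·C_R^0.5.
= (2.43×7.690^0.5) / (2.57) = 6.739/2.570 = 2.62.
Since the desired path is higher order in R, keeping C_R high (PFR or concentrated feed) favours S.

2.62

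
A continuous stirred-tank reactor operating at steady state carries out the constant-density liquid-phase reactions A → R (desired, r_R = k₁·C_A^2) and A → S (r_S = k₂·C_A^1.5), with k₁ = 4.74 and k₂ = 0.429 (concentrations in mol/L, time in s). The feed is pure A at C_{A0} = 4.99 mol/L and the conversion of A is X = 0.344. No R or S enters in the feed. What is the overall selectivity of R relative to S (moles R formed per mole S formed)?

20.0

Exit C_A = C_{A0}(1−X) = 4.99×0.656 = 3.273 mol/L.
Rates in a CSTR are evaluated at the outlet concentration: r_R = 4.74×3.273^2 = 50.79, r_S = 0.429×3.273^1.5 = 2.541.
Overall selectivity = C_R/C_S = r_Rτ/(r_Sτ) = r_R/r_S = 20.0.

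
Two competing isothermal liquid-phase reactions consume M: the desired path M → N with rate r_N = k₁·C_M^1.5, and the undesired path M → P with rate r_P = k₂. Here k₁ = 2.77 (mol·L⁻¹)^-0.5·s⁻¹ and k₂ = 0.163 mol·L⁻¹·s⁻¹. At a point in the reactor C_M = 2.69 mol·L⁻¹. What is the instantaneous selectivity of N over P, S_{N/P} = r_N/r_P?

75.0

S_{N/P} = r_N/r_P = (k₁·C_M^1.5)/(k₂) = (k₁/k₂)·C_M^1.5.
= (2.77×2.690^1.5) / (0.163) = 12.22/0.1630 = 75.0.
Since the desired path is higher order in M, keeping C_M high (PFR or concentrated feed) favours N.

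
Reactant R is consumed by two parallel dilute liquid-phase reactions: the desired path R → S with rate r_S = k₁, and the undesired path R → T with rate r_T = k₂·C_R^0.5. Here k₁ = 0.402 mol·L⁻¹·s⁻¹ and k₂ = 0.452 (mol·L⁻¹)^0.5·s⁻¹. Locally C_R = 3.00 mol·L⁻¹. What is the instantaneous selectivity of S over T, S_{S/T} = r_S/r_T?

0.513

S_{S/T} = r_S/r_T = (k₁)/(k₂·C_R^0.5) = (k₁/k₂)·C_R^-0.5.
= (0.402) / (0.452×3.000^0.5) = 0.4020/0.7829 = 0.513.
The undesired path is higher order in R, so low C_R (CSTR or dilute feed) favours S.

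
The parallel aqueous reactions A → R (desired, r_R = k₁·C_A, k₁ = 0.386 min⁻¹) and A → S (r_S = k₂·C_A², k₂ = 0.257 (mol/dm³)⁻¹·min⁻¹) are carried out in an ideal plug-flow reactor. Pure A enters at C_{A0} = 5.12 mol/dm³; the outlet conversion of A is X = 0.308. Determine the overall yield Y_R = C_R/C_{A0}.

0.0798

C_A = C_{A0}(1−X) = 3.543 mol/dm³.
Along a PFR/batch, dC_R/dC_A = −r_R/(r_R+r_S) = −k₁/(k₁+k₂·C_A).
Integrating from C_{A0} to C_A: C_R = (0.386/0.257)·ln[(0.386+0.257·5.12)/(0.386+0.257·3.54)] = 1.502·ln(1.702/1.297) = 0.4085 mol/dm³.
Y_R = C_R/C_{A0} = 0.4085/5.12 = 0.0798.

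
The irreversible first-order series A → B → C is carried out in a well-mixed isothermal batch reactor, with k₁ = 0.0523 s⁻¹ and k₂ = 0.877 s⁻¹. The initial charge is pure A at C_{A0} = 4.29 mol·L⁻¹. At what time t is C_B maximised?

For first-order series the maximum of C_B occurs at t_opt = ln(k₂/k₁)/(k₂−k₁).
= ln(0.877/0.0523)/(0.877−0.0523) = ln(16.77)/0.8247 = 2.820/0.8247 = 3.42 s.

3.42 s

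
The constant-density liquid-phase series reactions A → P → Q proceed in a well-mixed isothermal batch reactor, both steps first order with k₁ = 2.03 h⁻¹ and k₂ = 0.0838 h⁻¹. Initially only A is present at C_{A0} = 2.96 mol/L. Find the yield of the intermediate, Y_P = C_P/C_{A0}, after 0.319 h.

0.470

The intermediate concentration in a first-order A→B→C sequence is C_P = k₁C_{A0}(e^(−k₁t) − e^(−k₂t))/(k₂−k₁).
e^(−k₁t) = e^(−2.03×0.319) = e^(−0.6476) = 0.5233; e^(−k₂t) = e^(−0.02673) = 0.9736.
C_P = 2.03×2.96/(0.0838−2.03) × (0.5233−0.9736) = (-3.087)×(-0.4503) = 1.390 mol/L.
Y_P = C_P/C_{A0} = 1.390/2.96 = 0.470.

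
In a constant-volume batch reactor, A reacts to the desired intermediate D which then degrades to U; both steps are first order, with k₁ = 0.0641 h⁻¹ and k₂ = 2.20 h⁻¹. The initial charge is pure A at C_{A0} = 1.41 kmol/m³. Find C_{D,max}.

0.0369 kmol/m³

At the optimum, C_{D,max}/C_{A0} = (k₁/k₂)^[k₂/(k₂−k₁)].
= (0.0641/2.20)^(2.20/(2.20−0.0641)) = (0.02914)^(1.030) = 0.02620.
C_{D,max} = 0.02620×1.41 = 0.0369 kmol/m³.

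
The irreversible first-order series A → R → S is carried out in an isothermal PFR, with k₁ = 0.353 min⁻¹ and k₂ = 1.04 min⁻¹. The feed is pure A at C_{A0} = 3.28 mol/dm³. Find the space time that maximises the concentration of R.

Setting dC_R/dτ = 0 gives τ_opt = ln(k₂/k₁)/(k₂−k₁).
= ln(1.04/0.353)/(1.04−0.353) = ln(2.946)/0.6870 = 1.081/0.6870 = 1.57 min.

1.57 min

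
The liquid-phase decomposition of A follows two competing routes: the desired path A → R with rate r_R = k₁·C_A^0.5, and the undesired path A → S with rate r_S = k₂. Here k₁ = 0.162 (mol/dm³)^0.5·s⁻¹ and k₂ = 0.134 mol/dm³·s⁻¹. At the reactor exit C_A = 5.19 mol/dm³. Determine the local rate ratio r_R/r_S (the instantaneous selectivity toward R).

S_{R/S} = r_R/r_S = (k₁·C_A^0.5)/(k₂) = (k₁/k₂)·C_A^0.5.
= (0.162×5.190^0.5) / (0.134) = 0.3691/0.1340 = 2.75.
Since the desired path is higher order in A, keeping C_A high (PFR or concentrated feed) favours R.

2.75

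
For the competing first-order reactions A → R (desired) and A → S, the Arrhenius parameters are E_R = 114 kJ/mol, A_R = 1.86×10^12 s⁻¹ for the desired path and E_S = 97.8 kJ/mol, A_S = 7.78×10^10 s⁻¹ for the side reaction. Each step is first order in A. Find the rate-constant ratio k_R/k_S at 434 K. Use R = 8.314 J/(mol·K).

Since both paths have the same order in A, the concentration cancels and S_{R/S} = k_R/k_S = (A_R/A_S)·exp[(E_S−E_R)/(RT)].
(E_S−E_R)/(RT) = (97.8−114)×10³/(8.314×434) = -16200/3608 = -4.490.
k_R/k_S = (1.86×10^12/7.78×10^10)·exp(-4.490) = 23.91 × 0.01122 = 0.268.

0.268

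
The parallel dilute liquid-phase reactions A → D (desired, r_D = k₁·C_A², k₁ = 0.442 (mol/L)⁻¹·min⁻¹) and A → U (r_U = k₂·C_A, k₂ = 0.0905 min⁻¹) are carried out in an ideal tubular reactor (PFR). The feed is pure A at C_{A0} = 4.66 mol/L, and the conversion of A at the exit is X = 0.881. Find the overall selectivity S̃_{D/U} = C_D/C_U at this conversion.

9.80

C_A = C_{A0}(1−X) = 0.5545 mol/L.
Along a PFR/batch, dC_U/dC_A = −r_U/(r_D+r_U) = −k₂/(k₂+k₁·C_A).
Integrating from C_{A0} to C_A: C_U = (0.0905/0.442)·ln[(0.0905+0.442·4.66)/(0.0905+0.442·0.555)] = 0.2048·ln(2.150/0.3356) = 0.3803 mol/L.
Then C_D = (C_{A0}−C_A) − C_U = 4.105 − 0.3803 = 3.725 mol/L.
S̃_{D/U} = C_D/C_U = 3.725/0.3803 = 9.80.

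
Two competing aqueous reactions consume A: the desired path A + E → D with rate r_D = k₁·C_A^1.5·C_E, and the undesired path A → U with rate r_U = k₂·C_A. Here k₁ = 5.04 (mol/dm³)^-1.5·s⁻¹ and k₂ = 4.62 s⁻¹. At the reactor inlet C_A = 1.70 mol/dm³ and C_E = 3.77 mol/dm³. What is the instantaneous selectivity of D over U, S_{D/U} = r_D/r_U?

5.36

S_{D/U} = r_D/r_U = (k₁·C_A^1.5·C_E)/(k₂·C_A) = (k₁/k₂)·C_A^0.5·C_E.
= (5.04×1.700^1.5×3.770) / (4.62×1.700) = 42.12/7.854 = 5.36.
Since the desired path is higher order in A, keeping C_A high (PFR or concentrated feed) favours D.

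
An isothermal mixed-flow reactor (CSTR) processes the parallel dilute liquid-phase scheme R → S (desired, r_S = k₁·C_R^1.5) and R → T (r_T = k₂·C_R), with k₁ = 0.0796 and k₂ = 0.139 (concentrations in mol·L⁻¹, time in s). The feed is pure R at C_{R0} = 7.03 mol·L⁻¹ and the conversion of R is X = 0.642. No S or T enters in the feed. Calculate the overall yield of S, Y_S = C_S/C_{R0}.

Exit C_R = C_{R0}(1−X) = 7.03×0.358 = 2.517 mol·L⁻¹.
A CSTR operates uniformly at the exit composition, giving r_S = 0.3178 and r_T = 0.3498 (each k·C_R^n at C_R = 2.517).
Fraction of consumed R going to S: r_S/(r_S+r_T) = 0.4760.
C_S = 0.4760·C_{R0}·X = 0.4760×7.03×0.642 = 2.15 mol·L⁻¹; Y_S = C_S/C_{R0} = 0.306.

0.306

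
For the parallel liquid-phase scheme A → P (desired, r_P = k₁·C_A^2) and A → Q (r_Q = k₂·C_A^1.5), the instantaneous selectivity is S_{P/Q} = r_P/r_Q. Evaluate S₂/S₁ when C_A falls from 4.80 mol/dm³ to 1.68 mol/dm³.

S_{P/Q} = (k₁/k₂)·C_A^0.5, so S₂/S₁ = (C_{A,2}/C_{A,1})^0.5.
= (1.68/4.80)^0.5 = (0.3500)^0.5 = 0.592.

0.592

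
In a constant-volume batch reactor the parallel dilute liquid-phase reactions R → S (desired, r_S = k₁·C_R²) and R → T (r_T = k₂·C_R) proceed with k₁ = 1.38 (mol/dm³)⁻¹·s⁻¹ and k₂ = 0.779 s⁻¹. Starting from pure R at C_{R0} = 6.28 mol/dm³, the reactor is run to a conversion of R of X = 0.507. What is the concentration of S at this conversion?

2.83 mol/dm³

C_R = C_{R0}(1−X) = 3.096 mol/dm³.
Along a PFR/batch, dC_T/dC_R = −r_T/(r_S+r_T) = −k₂/(k₂+k₁·C_R).
Integrating from C_{R0} to C_R: C_T = (0.779/1.38)·ln[(0.779+1.38·6.28)/(0.779+1.38·3.10)] = 0.5645·ln(9.445/5.052) = 0.3533 mol/dm³.
Then C_S = (C_{R0}−C_R) − C_T = 3.184 − 0.3533 = 2.831 mol/dm³.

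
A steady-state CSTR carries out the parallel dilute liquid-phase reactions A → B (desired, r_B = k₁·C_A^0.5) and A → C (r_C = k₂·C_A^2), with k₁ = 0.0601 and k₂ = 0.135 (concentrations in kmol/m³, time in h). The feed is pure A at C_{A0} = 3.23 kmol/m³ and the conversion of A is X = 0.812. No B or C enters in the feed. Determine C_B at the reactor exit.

1.27 kmol/m³

Exit C_A = C_{A0}(1−X) = 3.23×0.188 = 0.6072 kmol/m³.
In a CSTR the entire volume is at exit conditions, so r_B = 0.0601×0.6072^0.5 = 0.04683 and r_C = 0.135×0.6072^2 = 0.04978.
Fraction of consumed A going to B: r_B/(r_B+r_C) = 0.4848.
C_B = 0.4848·C_{A0}·X = 0.4848×3.23×0.812 = 1.27 kmol/m³.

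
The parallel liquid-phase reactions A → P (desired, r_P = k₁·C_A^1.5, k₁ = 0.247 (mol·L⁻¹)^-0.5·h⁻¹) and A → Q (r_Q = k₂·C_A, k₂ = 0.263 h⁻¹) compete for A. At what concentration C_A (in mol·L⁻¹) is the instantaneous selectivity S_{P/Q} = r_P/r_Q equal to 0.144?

S_{P/Q} = (k₁/k₂)·C_A^0.5 ⇒ C_A = (S·k₂/k₁)^(2).
= (0.144×0.263/0.247)^(2) = (0.1533)^(2) = 0.0235 mol·L⁻¹.

0.0235 mol·L⁻¹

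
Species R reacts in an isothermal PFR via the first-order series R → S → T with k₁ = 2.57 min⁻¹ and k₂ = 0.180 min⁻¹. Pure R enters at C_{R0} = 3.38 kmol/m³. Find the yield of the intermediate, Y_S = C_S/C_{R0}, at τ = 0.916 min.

Solving the coupled first-order balances gives C_S(τ) = [k₁/(k₂−k₁)]·C_{R0}·(e^(−k₁τ) − e^(−k₂τ)).
e^(−k₁τ) = e^(−2.57×0.916) = e^(−2.354) = 0.09498; e^(−k₂τ) = e^(−0.1649) = 0.8480.
C_S = 2.57×3.38/(0.180−2.57) × (0.09498−0.8480) = (-3.635)×(-0.7530) = 2.737 kmol/m³.
Y_S = C_S/C_{R0} = 2.737/3.38 = 0.810.

0.810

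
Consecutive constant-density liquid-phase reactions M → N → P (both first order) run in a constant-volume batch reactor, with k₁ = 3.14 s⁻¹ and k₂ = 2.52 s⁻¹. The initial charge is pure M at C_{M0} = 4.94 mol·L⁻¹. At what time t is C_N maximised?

The intermediate peaks when r₁ = r₂, i.e. k₁e^(−k₁t) = k₂e^(−k₂t), giving t_opt = ln(k₂/k₁)/(k₂−k₁).
= ln(2.52/3.14)/(2.52−3.14) = ln(0.8025)/-0.6200 = -0.2200/-0.6200 = 0.355 s.

0.355 s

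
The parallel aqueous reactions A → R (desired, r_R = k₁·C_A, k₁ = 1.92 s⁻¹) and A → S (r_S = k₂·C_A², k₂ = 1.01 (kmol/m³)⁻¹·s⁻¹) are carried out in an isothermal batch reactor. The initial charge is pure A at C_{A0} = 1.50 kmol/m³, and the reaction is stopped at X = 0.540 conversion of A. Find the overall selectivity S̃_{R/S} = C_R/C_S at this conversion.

1.77

C_A = C_{A0}(1−X) = 0.6900 kmol/m³.
Along a PFR/batch, dC_R/dC_A = −r_R/(r_R+r_S) = −k₁/(k₁+k₂·C_A).
Integrating from C_{A0} to C_A: C_R = (1.92/1.01)·ln[(1.92+1.01·1.50)/(1.92+1.01·0.690)] = 1.901·ln(3.435/2.617) = 0.5171 kmol/m³.
C_S = (C_{A0}−C_A)−C_R = 0.2929 kmol/m³; S̃_{R/S} = 0.5171/0.2929 = 1.77.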